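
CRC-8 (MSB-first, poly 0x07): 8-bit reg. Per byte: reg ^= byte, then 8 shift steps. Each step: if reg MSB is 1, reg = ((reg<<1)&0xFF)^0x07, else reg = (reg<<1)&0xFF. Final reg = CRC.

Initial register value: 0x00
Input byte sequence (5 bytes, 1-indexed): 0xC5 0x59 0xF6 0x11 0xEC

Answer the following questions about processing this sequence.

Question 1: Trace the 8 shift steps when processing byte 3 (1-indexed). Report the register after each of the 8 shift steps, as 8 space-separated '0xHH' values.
Answer: 0xA3 0x41 0x82 0x03 0x06 0x0C 0x18 0x30

Derivation:
After byte 1 (0xC5): reg=0x55
After byte 2 (0x59): reg=0x24
Register before byte 3: 0x24
After XOR with byte 0xF6: 0xD2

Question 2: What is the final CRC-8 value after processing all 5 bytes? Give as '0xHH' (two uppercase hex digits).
After byte 1 (0xC5): reg=0x55
After byte 2 (0x59): reg=0x24
After byte 3 (0xF6): reg=0x30
After byte 4 (0x11): reg=0xE7
After byte 5 (0xEC): reg=0x31

Answer: 0x31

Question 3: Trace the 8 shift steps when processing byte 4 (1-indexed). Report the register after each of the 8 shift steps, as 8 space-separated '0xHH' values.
After byte 1 (0xC5): reg=0x55
After byte 2 (0x59): reg=0x24
After byte 3 (0xF6): reg=0x30
Register before byte 4: 0x30
After XOR with byte 0x11: 0x21

Answer: 0x42 0x84 0x0F 0x1E 0x3C 0x78 0xF0 0xE7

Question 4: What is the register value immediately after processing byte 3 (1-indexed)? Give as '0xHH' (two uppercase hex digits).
Answer: 0x30

Derivation:
After byte 1 (0xC5): reg=0x55
After byte 2 (0x59): reg=0x24
After byte 3 (0xF6): reg=0x30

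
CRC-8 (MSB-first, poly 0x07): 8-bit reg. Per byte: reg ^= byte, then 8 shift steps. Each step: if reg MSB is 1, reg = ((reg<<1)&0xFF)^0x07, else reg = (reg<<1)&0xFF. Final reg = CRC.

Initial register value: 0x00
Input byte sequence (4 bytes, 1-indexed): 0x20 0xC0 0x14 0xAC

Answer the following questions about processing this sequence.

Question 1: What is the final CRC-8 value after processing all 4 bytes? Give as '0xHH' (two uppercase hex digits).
After byte 1 (0x20): reg=0xE0
After byte 2 (0xC0): reg=0xE0
After byte 3 (0x14): reg=0xC2
After byte 4 (0xAC): reg=0x0D

Answer: 0x0D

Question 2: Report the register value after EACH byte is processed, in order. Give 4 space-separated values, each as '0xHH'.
0xE0 0xE0 0xC2 0x0D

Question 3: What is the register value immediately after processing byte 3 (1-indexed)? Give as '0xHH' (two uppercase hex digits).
Answer: 0xC2

Derivation:
After byte 1 (0x20): reg=0xE0
After byte 2 (0xC0): reg=0xE0
After byte 3 (0x14): reg=0xC2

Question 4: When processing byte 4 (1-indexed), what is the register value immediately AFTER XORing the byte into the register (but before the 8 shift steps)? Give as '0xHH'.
Register before byte 4: 0xC2
Byte 4: 0xAC
0xC2 XOR 0xAC = 0x6E

Answer: 0x6E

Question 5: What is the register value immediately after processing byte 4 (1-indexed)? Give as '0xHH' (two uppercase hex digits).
Answer: 0x0D

Derivation:
After byte 1 (0x20): reg=0xE0
After byte 2 (0xC0): reg=0xE0
After byte 3 (0x14): reg=0xC2
After byte 4 (0xAC): reg=0x0D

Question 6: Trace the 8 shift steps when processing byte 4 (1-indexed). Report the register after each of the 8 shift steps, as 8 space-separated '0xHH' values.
After byte 1 (0x20): reg=0xE0
After byte 2 (0xC0): reg=0xE0
After byte 3 (0x14): reg=0xC2
Register before byte 4: 0xC2
After XOR with byte 0xAC: 0x6E

Answer: 0xDC 0xBF 0x79 0xF2 0xE3 0xC1 0x85 0x0D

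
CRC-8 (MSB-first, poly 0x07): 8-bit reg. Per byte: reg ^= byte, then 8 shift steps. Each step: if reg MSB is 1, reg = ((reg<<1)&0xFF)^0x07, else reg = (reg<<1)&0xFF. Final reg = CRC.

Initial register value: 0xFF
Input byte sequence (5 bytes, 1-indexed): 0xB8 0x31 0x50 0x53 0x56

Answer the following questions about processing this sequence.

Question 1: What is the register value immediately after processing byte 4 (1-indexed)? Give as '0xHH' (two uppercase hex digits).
Answer: 0xC1

Derivation:
After byte 1 (0xB8): reg=0xD2
After byte 2 (0x31): reg=0xA7
After byte 3 (0x50): reg=0xCB
After byte 4 (0x53): reg=0xC1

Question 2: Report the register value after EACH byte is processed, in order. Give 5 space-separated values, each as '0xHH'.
0xD2 0xA7 0xCB 0xC1 0xEC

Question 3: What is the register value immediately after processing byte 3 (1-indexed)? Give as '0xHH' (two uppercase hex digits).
Answer: 0xCB

Derivation:
After byte 1 (0xB8): reg=0xD2
After byte 2 (0x31): reg=0xA7
After byte 3 (0x50): reg=0xCB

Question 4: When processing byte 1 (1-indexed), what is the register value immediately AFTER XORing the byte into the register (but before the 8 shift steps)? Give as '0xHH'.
Answer: 0x47

Derivation:
Register before byte 1: 0xFF
Byte 1: 0xB8
0xFF XOR 0xB8 = 0x47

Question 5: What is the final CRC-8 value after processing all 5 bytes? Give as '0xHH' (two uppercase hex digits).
After byte 1 (0xB8): reg=0xD2
After byte 2 (0x31): reg=0xA7
After byte 3 (0x50): reg=0xCB
After byte 4 (0x53): reg=0xC1
After byte 5 (0x56): reg=0xEC

Answer: 0xEC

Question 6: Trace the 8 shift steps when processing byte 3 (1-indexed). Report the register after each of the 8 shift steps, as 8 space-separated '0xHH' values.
Answer: 0xE9 0xD5 0xAD 0x5D 0xBA 0x73 0xE6 0xCB

Derivation:
After byte 1 (0xB8): reg=0xD2
After byte 2 (0x31): reg=0xA7
Register before byte 3: 0xA7
After XOR with byte 0x50: 0xF7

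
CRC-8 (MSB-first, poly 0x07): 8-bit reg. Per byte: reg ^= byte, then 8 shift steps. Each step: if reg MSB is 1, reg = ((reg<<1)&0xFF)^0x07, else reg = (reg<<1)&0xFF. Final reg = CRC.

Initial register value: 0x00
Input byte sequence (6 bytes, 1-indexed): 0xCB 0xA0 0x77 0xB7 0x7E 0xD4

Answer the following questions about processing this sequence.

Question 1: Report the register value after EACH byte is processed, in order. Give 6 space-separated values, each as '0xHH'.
0x7F 0x13 0x3B 0xAD 0x37 0xA7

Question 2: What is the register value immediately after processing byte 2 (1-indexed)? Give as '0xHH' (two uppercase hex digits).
After byte 1 (0xCB): reg=0x7F
After byte 2 (0xA0): reg=0x13

Answer: 0x13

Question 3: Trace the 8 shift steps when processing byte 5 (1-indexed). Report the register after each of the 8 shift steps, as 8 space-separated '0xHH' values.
Answer: 0xA1 0x45 0x8A 0x13 0x26 0x4C 0x98 0x37

Derivation:
After byte 1 (0xCB): reg=0x7F
After byte 2 (0xA0): reg=0x13
After byte 3 (0x77): reg=0x3B
After byte 4 (0xB7): reg=0xAD
Register before byte 5: 0xAD
After XOR with byte 0x7E: 0xD3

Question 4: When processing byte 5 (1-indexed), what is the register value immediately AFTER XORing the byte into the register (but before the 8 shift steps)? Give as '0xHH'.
Answer: 0xD3

Derivation:
Register before byte 5: 0xAD
Byte 5: 0x7E
0xAD XOR 0x7E = 0xD3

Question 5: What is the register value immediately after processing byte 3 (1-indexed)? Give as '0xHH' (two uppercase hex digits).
Answer: 0x3B

Derivation:
After byte 1 (0xCB): reg=0x7F
After byte 2 (0xA0): reg=0x13
After byte 3 (0x77): reg=0x3B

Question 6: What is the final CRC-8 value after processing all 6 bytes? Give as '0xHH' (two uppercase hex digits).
After byte 1 (0xCB): reg=0x7F
After byte 2 (0xA0): reg=0x13
After byte 3 (0x77): reg=0x3B
After byte 4 (0xB7): reg=0xAD
After byte 5 (0x7E): reg=0x37
After byte 6 (0xD4): reg=0xA7

Answer: 0xA7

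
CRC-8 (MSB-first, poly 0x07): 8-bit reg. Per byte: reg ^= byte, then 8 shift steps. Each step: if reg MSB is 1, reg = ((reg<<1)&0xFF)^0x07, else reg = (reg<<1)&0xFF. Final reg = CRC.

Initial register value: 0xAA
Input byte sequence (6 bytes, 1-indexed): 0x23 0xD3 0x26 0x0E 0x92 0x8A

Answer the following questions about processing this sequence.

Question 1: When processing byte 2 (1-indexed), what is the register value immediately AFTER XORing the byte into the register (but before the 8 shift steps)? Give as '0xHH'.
Register before byte 2: 0xB6
Byte 2: 0xD3
0xB6 XOR 0xD3 = 0x65

Answer: 0x65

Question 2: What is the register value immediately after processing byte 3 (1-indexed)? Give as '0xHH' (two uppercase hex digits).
Answer: 0x46

Derivation:
After byte 1 (0x23): reg=0xB6
After byte 2 (0xD3): reg=0x3C
After byte 3 (0x26): reg=0x46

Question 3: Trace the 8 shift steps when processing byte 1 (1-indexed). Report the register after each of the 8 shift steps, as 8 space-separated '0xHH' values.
Answer: 0x15 0x2A 0x54 0xA8 0x57 0xAE 0x5B 0xB6

Derivation:
Register before byte 1: 0xAA
After XOR with byte 0x23: 0x89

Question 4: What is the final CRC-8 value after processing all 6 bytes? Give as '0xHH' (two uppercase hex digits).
Answer: 0xA3

Derivation:
After byte 1 (0x23): reg=0xB6
After byte 2 (0xD3): reg=0x3C
After byte 3 (0x26): reg=0x46
After byte 4 (0x0E): reg=0xFF
After byte 5 (0x92): reg=0x04
After byte 6 (0x8A): reg=0xA3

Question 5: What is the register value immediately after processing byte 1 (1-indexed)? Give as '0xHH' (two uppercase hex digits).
After byte 1 (0x23): reg=0xB6

Answer: 0xB6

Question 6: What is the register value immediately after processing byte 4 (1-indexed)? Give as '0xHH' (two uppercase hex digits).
After byte 1 (0x23): reg=0xB6
After byte 2 (0xD3): reg=0x3C
After byte 3 (0x26): reg=0x46
After byte 4 (0x0E): reg=0xFF

Answer: 0xFF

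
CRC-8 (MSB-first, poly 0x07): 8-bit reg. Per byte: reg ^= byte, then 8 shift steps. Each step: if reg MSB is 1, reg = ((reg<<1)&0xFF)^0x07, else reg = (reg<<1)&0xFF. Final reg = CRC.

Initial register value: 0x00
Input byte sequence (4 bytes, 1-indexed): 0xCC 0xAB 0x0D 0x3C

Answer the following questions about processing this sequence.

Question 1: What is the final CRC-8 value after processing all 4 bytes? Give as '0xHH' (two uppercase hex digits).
After byte 1 (0xCC): reg=0x6A
After byte 2 (0xAB): reg=0x49
After byte 3 (0x0D): reg=0xDB
After byte 4 (0x3C): reg=0xBB

Answer: 0xBB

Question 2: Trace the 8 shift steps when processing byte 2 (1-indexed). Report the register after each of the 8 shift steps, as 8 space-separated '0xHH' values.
After byte 1 (0xCC): reg=0x6A
Register before byte 2: 0x6A
After XOR with byte 0xAB: 0xC1

Answer: 0x85 0x0D 0x1A 0x34 0x68 0xD0 0xA7 0x49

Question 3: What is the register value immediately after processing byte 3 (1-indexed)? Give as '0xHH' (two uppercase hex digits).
Answer: 0xDB

Derivation:
After byte 1 (0xCC): reg=0x6A
After byte 2 (0xAB): reg=0x49
After byte 3 (0x0D): reg=0xDB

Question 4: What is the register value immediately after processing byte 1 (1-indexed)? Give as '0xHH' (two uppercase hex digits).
After byte 1 (0xCC): reg=0x6A

Answer: 0x6A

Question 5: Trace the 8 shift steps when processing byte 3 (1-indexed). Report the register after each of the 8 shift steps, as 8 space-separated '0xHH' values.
Answer: 0x88 0x17 0x2E 0x5C 0xB8 0x77 0xEE 0xDB

Derivation:
After byte 1 (0xCC): reg=0x6A
After byte 2 (0xAB): reg=0x49
Register before byte 3: 0x49
After XOR with byte 0x0D: 0x44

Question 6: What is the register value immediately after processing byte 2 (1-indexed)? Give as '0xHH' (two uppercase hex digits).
Answer: 0x49

Derivation:
After byte 1 (0xCC): reg=0x6A
After byte 2 (0xAB): reg=0x49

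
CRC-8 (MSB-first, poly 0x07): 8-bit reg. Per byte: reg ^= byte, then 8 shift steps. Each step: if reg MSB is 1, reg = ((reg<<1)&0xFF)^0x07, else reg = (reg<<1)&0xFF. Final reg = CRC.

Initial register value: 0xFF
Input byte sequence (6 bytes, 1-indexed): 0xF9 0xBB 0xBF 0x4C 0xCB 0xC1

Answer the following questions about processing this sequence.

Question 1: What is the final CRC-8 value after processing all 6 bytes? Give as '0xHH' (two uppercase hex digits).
Answer: 0x8D

Derivation:
After byte 1 (0xF9): reg=0x12
After byte 2 (0xBB): reg=0x56
After byte 3 (0xBF): reg=0x91
After byte 4 (0x4C): reg=0x1D
After byte 5 (0xCB): reg=0x2C
After byte 6 (0xC1): reg=0x8D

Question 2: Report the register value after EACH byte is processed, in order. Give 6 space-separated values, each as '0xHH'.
0x12 0x56 0x91 0x1D 0x2C 0x8D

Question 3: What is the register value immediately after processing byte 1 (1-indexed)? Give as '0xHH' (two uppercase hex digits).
After byte 1 (0xF9): reg=0x12

Answer: 0x12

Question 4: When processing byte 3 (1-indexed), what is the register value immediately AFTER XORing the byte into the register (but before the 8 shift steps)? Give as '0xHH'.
Register before byte 3: 0x56
Byte 3: 0xBF
0x56 XOR 0xBF = 0xE9

Answer: 0xE9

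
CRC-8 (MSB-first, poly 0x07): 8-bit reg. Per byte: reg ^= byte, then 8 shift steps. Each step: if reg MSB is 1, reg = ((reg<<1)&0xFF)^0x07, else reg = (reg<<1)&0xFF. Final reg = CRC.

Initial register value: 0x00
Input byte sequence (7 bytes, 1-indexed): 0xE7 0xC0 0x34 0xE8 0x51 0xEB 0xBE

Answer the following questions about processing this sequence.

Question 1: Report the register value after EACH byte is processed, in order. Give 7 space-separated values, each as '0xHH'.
0xBB 0x66 0xB9 0xB0 0xA9 0xC9 0x42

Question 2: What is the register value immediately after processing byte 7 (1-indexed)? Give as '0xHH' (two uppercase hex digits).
After byte 1 (0xE7): reg=0xBB
After byte 2 (0xC0): reg=0x66
After byte 3 (0x34): reg=0xB9
After byte 4 (0xE8): reg=0xB0
After byte 5 (0x51): reg=0xA9
After byte 6 (0xEB): reg=0xC9
After byte 7 (0xBE): reg=0x42

Answer: 0x42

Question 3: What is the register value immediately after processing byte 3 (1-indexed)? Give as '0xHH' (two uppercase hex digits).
Answer: 0xB9

Derivation:
After byte 1 (0xE7): reg=0xBB
After byte 2 (0xC0): reg=0x66
After byte 3 (0x34): reg=0xB9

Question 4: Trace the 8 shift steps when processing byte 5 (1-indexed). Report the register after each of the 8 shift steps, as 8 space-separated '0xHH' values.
Answer: 0xC5 0x8D 0x1D 0x3A 0x74 0xE8 0xD7 0xA9

Derivation:
After byte 1 (0xE7): reg=0xBB
After byte 2 (0xC0): reg=0x66
After byte 3 (0x34): reg=0xB9
After byte 4 (0xE8): reg=0xB0
Register before byte 5: 0xB0
After XOR with byte 0x51: 0xE1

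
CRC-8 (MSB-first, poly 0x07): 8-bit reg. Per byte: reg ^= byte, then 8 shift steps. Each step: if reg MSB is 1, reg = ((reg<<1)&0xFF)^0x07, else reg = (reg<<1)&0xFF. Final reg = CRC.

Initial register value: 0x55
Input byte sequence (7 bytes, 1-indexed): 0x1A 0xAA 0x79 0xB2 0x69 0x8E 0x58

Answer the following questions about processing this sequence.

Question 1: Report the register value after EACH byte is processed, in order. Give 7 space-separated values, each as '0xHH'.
0xEA 0xC7 0x33 0x8E 0xBB 0x8B 0x37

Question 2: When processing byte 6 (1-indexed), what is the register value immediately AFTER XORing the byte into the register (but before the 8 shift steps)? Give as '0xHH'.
Register before byte 6: 0xBB
Byte 6: 0x8E
0xBB XOR 0x8E = 0x35

Answer: 0x35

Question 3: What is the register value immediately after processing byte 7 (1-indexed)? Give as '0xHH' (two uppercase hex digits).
After byte 1 (0x1A): reg=0xEA
After byte 2 (0xAA): reg=0xC7
After byte 3 (0x79): reg=0x33
After byte 4 (0xB2): reg=0x8E
After byte 5 (0x69): reg=0xBB
After byte 6 (0x8E): reg=0x8B
After byte 7 (0x58): reg=0x37

Answer: 0x37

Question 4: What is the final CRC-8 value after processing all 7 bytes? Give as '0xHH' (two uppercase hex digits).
After byte 1 (0x1A): reg=0xEA
After byte 2 (0xAA): reg=0xC7
After byte 3 (0x79): reg=0x33
After byte 4 (0xB2): reg=0x8E
After byte 5 (0x69): reg=0xBB
After byte 6 (0x8E): reg=0x8B
After byte 7 (0x58): reg=0x37

Answer: 0x37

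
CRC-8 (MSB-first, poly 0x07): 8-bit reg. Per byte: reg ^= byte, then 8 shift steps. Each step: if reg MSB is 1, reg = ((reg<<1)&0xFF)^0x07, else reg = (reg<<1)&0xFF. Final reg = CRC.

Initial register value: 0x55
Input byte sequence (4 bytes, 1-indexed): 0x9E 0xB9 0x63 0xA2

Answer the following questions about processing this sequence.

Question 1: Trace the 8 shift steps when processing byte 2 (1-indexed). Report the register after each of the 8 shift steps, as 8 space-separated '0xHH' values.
Answer: 0x8B 0x11 0x22 0x44 0x88 0x17 0x2E 0x5C

Derivation:
After byte 1 (0x9E): reg=0x7F
Register before byte 2: 0x7F
After XOR with byte 0xB9: 0xC6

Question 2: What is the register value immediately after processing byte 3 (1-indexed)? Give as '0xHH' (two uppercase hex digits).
After byte 1 (0x9E): reg=0x7F
After byte 2 (0xB9): reg=0x5C
After byte 3 (0x63): reg=0xBD

Answer: 0xBD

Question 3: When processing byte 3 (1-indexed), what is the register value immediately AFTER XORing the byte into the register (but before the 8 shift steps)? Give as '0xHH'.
Answer: 0x3F

Derivation:
Register before byte 3: 0x5C
Byte 3: 0x63
0x5C XOR 0x63 = 0x3F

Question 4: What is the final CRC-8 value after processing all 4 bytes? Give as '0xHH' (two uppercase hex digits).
After byte 1 (0x9E): reg=0x7F
After byte 2 (0xB9): reg=0x5C
After byte 3 (0x63): reg=0xBD
After byte 4 (0xA2): reg=0x5D

Answer: 0x5D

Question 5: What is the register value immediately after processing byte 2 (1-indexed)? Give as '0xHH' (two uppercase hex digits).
After byte 1 (0x9E): reg=0x7F
After byte 2 (0xB9): reg=0x5C

Answer: 0x5C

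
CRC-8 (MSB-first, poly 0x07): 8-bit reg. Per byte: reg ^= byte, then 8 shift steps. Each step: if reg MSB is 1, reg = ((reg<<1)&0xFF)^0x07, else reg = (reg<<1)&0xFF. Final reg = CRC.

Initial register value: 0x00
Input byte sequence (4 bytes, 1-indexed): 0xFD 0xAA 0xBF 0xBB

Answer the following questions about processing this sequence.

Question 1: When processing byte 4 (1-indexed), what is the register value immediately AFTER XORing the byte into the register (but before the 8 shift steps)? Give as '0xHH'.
Register before byte 4: 0x53
Byte 4: 0xBB
0x53 XOR 0xBB = 0xE8

Answer: 0xE8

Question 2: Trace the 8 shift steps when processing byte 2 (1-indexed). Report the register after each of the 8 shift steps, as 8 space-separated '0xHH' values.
Answer: 0xAE 0x5B 0xB6 0x6B 0xD6 0xAB 0x51 0xA2

Derivation:
After byte 1 (0xFD): reg=0xFD
Register before byte 2: 0xFD
After XOR with byte 0xAA: 0x57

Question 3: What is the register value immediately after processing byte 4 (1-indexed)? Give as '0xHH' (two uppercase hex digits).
After byte 1 (0xFD): reg=0xFD
After byte 2 (0xAA): reg=0xA2
After byte 3 (0xBF): reg=0x53
After byte 4 (0xBB): reg=0x96

Answer: 0x96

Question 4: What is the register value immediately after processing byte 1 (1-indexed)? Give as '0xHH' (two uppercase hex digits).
After byte 1 (0xFD): reg=0xFD

Answer: 0xFD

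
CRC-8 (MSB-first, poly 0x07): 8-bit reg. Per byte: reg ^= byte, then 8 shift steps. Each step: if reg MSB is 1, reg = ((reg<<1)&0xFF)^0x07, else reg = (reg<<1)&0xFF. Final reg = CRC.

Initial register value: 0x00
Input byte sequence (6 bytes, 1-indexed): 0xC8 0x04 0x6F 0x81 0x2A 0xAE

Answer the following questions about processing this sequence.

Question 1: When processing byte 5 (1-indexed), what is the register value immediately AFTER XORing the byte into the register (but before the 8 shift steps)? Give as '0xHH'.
Answer: 0x23

Derivation:
Register before byte 5: 0x09
Byte 5: 0x2A
0x09 XOR 0x2A = 0x23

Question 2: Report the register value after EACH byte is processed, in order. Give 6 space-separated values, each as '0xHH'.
0x76 0x59 0x82 0x09 0xE9 0xD2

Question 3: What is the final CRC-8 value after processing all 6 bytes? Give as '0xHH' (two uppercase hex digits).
Answer: 0xD2

Derivation:
After byte 1 (0xC8): reg=0x76
After byte 2 (0x04): reg=0x59
After byte 3 (0x6F): reg=0x82
After byte 4 (0x81): reg=0x09
After byte 5 (0x2A): reg=0xE9
After byte 6 (0xAE): reg=0xD2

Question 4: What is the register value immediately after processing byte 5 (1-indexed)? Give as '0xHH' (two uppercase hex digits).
After byte 1 (0xC8): reg=0x76
After byte 2 (0x04): reg=0x59
After byte 3 (0x6F): reg=0x82
After byte 4 (0x81): reg=0x09
After byte 5 (0x2A): reg=0xE9

Answer: 0xE9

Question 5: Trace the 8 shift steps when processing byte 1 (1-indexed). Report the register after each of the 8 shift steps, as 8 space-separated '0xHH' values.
Register before byte 1: 0x00
After XOR with byte 0xC8: 0xC8

Answer: 0x97 0x29 0x52 0xA4 0x4F 0x9E 0x3B 0x76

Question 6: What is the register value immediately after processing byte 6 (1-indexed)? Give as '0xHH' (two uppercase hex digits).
Answer: 0xD2

Derivation:
After byte 1 (0xC8): reg=0x76
After byte 2 (0x04): reg=0x59
After byte 3 (0x6F): reg=0x82
After byte 4 (0x81): reg=0x09
After byte 5 (0x2A): reg=0xE9
After byte 6 (0xAE): reg=0xD2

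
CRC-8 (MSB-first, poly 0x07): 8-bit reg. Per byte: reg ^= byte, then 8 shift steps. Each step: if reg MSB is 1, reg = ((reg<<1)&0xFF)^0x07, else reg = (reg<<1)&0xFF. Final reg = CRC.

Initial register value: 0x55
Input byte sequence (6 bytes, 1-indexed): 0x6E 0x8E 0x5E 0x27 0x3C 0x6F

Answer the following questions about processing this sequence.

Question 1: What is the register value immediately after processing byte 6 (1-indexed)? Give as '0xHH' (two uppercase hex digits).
After byte 1 (0x6E): reg=0xA1
After byte 2 (0x8E): reg=0xCD
After byte 3 (0x5E): reg=0xF0
After byte 4 (0x27): reg=0x2B
After byte 5 (0x3C): reg=0x65
After byte 6 (0x6F): reg=0x36

Answer: 0x36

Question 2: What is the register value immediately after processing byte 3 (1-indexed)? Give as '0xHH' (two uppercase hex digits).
Answer: 0xF0

Derivation:
After byte 1 (0x6E): reg=0xA1
After byte 2 (0x8E): reg=0xCD
After byte 3 (0x5E): reg=0xF0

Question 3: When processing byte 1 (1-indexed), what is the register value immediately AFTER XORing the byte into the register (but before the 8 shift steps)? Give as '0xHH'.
Register before byte 1: 0x55
Byte 1: 0x6E
0x55 XOR 0x6E = 0x3B

Answer: 0x3B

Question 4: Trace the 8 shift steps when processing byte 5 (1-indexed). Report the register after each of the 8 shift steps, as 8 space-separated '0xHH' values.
Answer: 0x2E 0x5C 0xB8 0x77 0xEE 0xDB 0xB1 0x65

Derivation:
After byte 1 (0x6E): reg=0xA1
After byte 2 (0x8E): reg=0xCD
After byte 3 (0x5E): reg=0xF0
After byte 4 (0x27): reg=0x2B
Register before byte 5: 0x2B
After XOR with byte 0x3C: 0x17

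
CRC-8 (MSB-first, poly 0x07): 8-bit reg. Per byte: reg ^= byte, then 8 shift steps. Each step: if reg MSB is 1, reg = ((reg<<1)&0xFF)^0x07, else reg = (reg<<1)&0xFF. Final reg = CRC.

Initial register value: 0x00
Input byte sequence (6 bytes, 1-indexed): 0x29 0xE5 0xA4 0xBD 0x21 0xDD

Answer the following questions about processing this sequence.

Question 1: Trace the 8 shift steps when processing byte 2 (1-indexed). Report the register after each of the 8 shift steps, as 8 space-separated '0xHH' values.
Answer: 0x74 0xE8 0xD7 0xA9 0x55 0xAA 0x53 0xA6

Derivation:
After byte 1 (0x29): reg=0xDF
Register before byte 2: 0xDF
After XOR with byte 0xE5: 0x3A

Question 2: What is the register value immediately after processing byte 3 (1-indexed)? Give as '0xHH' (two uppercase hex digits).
After byte 1 (0x29): reg=0xDF
After byte 2 (0xE5): reg=0xA6
After byte 3 (0xA4): reg=0x0E

Answer: 0x0E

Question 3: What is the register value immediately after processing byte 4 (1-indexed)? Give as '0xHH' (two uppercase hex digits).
Answer: 0x10

Derivation:
After byte 1 (0x29): reg=0xDF
After byte 2 (0xE5): reg=0xA6
After byte 3 (0xA4): reg=0x0E
After byte 4 (0xBD): reg=0x10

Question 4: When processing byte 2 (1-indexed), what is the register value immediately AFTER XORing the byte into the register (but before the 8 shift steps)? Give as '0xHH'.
Register before byte 2: 0xDF
Byte 2: 0xE5
0xDF XOR 0xE5 = 0x3A

Answer: 0x3A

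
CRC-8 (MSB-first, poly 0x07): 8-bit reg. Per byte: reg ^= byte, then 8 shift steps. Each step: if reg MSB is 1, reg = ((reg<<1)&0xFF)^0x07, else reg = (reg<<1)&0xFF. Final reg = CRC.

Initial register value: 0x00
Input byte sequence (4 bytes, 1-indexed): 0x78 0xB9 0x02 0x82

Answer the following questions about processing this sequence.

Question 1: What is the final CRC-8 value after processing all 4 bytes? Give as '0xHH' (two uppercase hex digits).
Answer: 0xFF

Derivation:
After byte 1 (0x78): reg=0x6F
After byte 2 (0xB9): reg=0x2C
After byte 3 (0x02): reg=0xCA
After byte 4 (0x82): reg=0xFF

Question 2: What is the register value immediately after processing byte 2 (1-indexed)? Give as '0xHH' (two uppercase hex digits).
Answer: 0x2C

Derivation:
After byte 1 (0x78): reg=0x6F
After byte 2 (0xB9): reg=0x2C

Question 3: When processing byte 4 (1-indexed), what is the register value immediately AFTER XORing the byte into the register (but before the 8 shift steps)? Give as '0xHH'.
Register before byte 4: 0xCA
Byte 4: 0x82
0xCA XOR 0x82 = 0x48

Answer: 0x48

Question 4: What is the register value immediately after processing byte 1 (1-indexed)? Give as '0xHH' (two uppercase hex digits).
Answer: 0x6F

Derivation:
After byte 1 (0x78): reg=0x6F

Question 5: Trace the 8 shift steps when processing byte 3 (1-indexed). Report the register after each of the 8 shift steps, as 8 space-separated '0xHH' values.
Answer: 0x5C 0xB8 0x77 0xEE 0xDB 0xB1 0x65 0xCA

Derivation:
After byte 1 (0x78): reg=0x6F
After byte 2 (0xB9): reg=0x2C
Register before byte 3: 0x2C
After XOR with byte 0x02: 0x2E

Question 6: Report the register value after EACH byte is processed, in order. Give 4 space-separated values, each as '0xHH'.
0x6F 0x2C 0xCA 0xFF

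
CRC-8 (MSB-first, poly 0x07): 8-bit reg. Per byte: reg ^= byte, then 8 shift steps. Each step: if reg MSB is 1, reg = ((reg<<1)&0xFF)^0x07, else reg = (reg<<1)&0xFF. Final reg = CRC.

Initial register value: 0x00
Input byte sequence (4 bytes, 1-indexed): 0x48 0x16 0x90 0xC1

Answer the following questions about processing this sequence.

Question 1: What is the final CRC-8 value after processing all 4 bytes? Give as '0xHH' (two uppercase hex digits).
Answer: 0x5C

Derivation:
After byte 1 (0x48): reg=0xFF
After byte 2 (0x16): reg=0x91
After byte 3 (0x90): reg=0x07
After byte 4 (0xC1): reg=0x5C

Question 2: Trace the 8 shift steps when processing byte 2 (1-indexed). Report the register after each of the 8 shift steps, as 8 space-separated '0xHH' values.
After byte 1 (0x48): reg=0xFF
Register before byte 2: 0xFF
After XOR with byte 0x16: 0xE9

Answer: 0xD5 0xAD 0x5D 0xBA 0x73 0xE6 0xCB 0x91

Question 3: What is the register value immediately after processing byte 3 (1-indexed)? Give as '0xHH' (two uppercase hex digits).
After byte 1 (0x48): reg=0xFF
After byte 2 (0x16): reg=0x91
After byte 3 (0x90): reg=0x07

Answer: 0x07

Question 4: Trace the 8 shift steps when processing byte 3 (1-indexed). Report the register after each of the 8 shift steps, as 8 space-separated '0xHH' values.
Answer: 0x02 0x04 0x08 0x10 0x20 0x40 0x80 0x07

Derivation:
After byte 1 (0x48): reg=0xFF
After byte 2 (0x16): reg=0x91
Register before byte 3: 0x91
After XOR with byte 0x90: 0x01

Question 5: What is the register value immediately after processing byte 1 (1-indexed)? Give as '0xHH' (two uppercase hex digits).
Answer: 0xFF

Derivation:
After byte 1 (0x48): reg=0xFF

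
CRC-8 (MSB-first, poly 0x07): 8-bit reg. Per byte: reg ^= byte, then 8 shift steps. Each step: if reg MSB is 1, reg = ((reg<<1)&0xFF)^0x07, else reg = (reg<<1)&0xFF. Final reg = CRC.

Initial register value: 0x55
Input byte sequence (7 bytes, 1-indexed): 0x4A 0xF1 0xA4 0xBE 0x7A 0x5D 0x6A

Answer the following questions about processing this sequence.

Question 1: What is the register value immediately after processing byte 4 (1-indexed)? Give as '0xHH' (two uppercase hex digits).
Answer: 0xCD

Derivation:
After byte 1 (0x4A): reg=0x5D
After byte 2 (0xF1): reg=0x4D
After byte 3 (0xA4): reg=0x91
After byte 4 (0xBE): reg=0xCD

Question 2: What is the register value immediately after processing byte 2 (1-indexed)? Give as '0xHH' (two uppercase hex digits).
After byte 1 (0x4A): reg=0x5D
After byte 2 (0xF1): reg=0x4D

Answer: 0x4D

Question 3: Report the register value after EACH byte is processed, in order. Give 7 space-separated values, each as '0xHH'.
0x5D 0x4D 0x91 0xCD 0x0C 0xB0 0x08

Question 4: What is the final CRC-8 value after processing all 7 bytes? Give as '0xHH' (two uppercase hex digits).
After byte 1 (0x4A): reg=0x5D
After byte 2 (0xF1): reg=0x4D
After byte 3 (0xA4): reg=0x91
After byte 4 (0xBE): reg=0xCD
After byte 5 (0x7A): reg=0x0C
After byte 6 (0x5D): reg=0xB0
After byte 7 (0x6A): reg=0x08

Answer: 0x08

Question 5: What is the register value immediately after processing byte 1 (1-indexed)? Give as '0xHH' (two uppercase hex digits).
Answer: 0x5D

Derivation:
After byte 1 (0x4A): reg=0x5D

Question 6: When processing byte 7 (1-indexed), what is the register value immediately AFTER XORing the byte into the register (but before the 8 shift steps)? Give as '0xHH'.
Register before byte 7: 0xB0
Byte 7: 0x6A
0xB0 XOR 0x6A = 0xDA

Answer: 0xDA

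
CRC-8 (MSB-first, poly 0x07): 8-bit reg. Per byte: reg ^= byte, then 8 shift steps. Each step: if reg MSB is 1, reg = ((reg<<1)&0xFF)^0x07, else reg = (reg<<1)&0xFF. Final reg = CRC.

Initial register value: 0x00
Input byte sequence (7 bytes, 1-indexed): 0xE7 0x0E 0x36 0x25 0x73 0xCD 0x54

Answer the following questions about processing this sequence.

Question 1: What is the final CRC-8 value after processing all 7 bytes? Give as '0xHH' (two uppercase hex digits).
Answer: 0x2C

Derivation:
After byte 1 (0xE7): reg=0xBB
After byte 2 (0x0E): reg=0x02
After byte 3 (0x36): reg=0x8C
After byte 4 (0x25): reg=0x56
After byte 5 (0x73): reg=0xFB
After byte 6 (0xCD): reg=0x82
After byte 7 (0x54): reg=0x2C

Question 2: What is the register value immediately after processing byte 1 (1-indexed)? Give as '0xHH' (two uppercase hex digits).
Answer: 0xBB

Derivation:
After byte 1 (0xE7): reg=0xBB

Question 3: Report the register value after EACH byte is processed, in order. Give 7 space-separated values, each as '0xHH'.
0xBB 0x02 0x8C 0x56 0xFB 0x82 0x2C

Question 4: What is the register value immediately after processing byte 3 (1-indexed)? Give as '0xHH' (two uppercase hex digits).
After byte 1 (0xE7): reg=0xBB
After byte 2 (0x0E): reg=0x02
After byte 3 (0x36): reg=0x8C

Answer: 0x8C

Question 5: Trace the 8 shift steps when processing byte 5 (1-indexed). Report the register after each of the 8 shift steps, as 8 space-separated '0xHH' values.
Answer: 0x4A 0x94 0x2F 0x5E 0xBC 0x7F 0xFE 0xFB

Derivation:
After byte 1 (0xE7): reg=0xBB
After byte 2 (0x0E): reg=0x02
After byte 3 (0x36): reg=0x8C
After byte 4 (0x25): reg=0x56
Register before byte 5: 0x56
After XOR with byte 0x73: 0x25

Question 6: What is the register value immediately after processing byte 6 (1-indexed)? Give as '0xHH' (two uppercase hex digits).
Answer: 0x82

Derivation:
After byte 1 (0xE7): reg=0xBB
After byte 2 (0x0E): reg=0x02
After byte 3 (0x36): reg=0x8C
After byte 4 (0x25): reg=0x56
After byte 5 (0x73): reg=0xFB
After byte 6 (0xCD): reg=0x82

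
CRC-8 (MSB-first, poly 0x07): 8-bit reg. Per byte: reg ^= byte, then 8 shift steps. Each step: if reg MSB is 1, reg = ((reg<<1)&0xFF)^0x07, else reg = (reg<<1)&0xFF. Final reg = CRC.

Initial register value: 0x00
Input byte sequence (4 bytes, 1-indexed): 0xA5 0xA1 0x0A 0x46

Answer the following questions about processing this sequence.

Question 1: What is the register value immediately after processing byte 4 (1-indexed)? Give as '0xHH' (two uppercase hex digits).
After byte 1 (0xA5): reg=0x72
After byte 2 (0xA1): reg=0x37
After byte 3 (0x0A): reg=0xB3
After byte 4 (0x46): reg=0xC5

Answer: 0xC5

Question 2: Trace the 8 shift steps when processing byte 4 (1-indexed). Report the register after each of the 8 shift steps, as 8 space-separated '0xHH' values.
After byte 1 (0xA5): reg=0x72
After byte 2 (0xA1): reg=0x37
After byte 3 (0x0A): reg=0xB3
Register before byte 4: 0xB3
After XOR with byte 0x46: 0xF5

Answer: 0xED 0xDD 0xBD 0x7D 0xFA 0xF3 0xE1 0xC5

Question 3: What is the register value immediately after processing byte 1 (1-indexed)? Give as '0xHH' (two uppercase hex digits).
Answer: 0x72

Derivation:
After byte 1 (0xA5): reg=0x72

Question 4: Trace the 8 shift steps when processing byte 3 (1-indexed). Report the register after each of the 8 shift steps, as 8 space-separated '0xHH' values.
After byte 1 (0xA5): reg=0x72
After byte 2 (0xA1): reg=0x37
Register before byte 3: 0x37
After XOR with byte 0x0A: 0x3D

Answer: 0x7A 0xF4 0xEF 0xD9 0xB5 0x6D 0xDA 0xB3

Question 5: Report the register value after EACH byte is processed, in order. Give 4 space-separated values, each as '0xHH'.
0x72 0x37 0xB3 0xC5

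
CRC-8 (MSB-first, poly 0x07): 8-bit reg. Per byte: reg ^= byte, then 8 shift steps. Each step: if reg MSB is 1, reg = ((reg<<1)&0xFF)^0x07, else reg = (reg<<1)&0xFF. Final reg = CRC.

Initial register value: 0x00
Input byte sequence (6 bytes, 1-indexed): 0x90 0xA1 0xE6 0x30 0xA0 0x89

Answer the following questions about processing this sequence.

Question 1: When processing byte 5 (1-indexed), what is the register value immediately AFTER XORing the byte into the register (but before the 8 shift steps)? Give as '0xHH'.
Answer: 0x78

Derivation:
Register before byte 5: 0xD8
Byte 5: 0xA0
0xD8 XOR 0xA0 = 0x78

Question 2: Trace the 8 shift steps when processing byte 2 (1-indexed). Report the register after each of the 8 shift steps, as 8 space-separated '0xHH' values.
Answer: 0xB0 0x67 0xCE 0x9B 0x31 0x62 0xC4 0x8F

Derivation:
After byte 1 (0x90): reg=0xF9
Register before byte 2: 0xF9
After XOR with byte 0xA1: 0x58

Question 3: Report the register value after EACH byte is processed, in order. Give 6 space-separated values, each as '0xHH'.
0xF9 0x8F 0x18 0xD8 0x6F 0xBC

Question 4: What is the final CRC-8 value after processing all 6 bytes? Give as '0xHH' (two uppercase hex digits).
Answer: 0xBC

Derivation:
After byte 1 (0x90): reg=0xF9
After byte 2 (0xA1): reg=0x8F
After byte 3 (0xE6): reg=0x18
After byte 4 (0x30): reg=0xD8
After byte 5 (0xA0): reg=0x6F
After byte 6 (0x89): reg=0xBC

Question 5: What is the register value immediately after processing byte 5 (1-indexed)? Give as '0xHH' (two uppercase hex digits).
Answer: 0x6F

Derivation:
After byte 1 (0x90): reg=0xF9
After byte 2 (0xA1): reg=0x8F
After byte 3 (0xE6): reg=0x18
After byte 4 (0x30): reg=0xD8
After byte 5 (0xA0): reg=0x6F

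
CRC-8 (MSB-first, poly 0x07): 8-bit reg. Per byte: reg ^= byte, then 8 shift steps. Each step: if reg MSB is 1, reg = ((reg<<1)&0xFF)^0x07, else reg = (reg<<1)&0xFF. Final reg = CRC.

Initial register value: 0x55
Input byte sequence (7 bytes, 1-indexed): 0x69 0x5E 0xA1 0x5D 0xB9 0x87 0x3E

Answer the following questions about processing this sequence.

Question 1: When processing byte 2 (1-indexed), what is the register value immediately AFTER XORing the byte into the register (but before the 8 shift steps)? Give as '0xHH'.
Answer: 0xEA

Derivation:
Register before byte 2: 0xB4
Byte 2: 0x5E
0xB4 XOR 0x5E = 0xEA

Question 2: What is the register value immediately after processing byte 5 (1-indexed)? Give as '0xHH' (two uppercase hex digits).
After byte 1 (0x69): reg=0xB4
After byte 2 (0x5E): reg=0x98
After byte 3 (0xA1): reg=0xAF
After byte 4 (0x5D): reg=0xD0
After byte 5 (0xB9): reg=0x18

Answer: 0x18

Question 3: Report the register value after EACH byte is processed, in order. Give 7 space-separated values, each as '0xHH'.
0xB4 0x98 0xAF 0xD0 0x18 0xD4 0x98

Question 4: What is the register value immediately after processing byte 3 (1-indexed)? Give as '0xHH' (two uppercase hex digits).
Answer: 0xAF

Derivation:
After byte 1 (0x69): reg=0xB4
After byte 2 (0x5E): reg=0x98
After byte 3 (0xA1): reg=0xAF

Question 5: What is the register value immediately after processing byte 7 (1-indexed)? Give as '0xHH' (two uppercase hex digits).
Answer: 0x98

Derivation:
After byte 1 (0x69): reg=0xB4
After byte 2 (0x5E): reg=0x98
After byte 3 (0xA1): reg=0xAF
After byte 4 (0x5D): reg=0xD0
After byte 5 (0xB9): reg=0x18
After byte 6 (0x87): reg=0xD4
After byte 7 (0x3E): reg=0x98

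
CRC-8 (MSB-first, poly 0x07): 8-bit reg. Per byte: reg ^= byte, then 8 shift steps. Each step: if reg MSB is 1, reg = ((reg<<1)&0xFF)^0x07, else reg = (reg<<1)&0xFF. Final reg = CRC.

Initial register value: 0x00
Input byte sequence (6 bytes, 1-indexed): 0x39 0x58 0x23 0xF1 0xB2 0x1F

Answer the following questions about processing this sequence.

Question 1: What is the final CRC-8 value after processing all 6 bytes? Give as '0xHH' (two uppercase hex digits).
After byte 1 (0x39): reg=0xAF
After byte 2 (0x58): reg=0xCB
After byte 3 (0x23): reg=0x96
After byte 4 (0xF1): reg=0x32
After byte 5 (0xB2): reg=0x89
After byte 6 (0x1F): reg=0xEB

Answer: 0xEB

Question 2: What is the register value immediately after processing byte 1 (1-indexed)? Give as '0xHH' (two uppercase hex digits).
After byte 1 (0x39): reg=0xAF

Answer: 0xAF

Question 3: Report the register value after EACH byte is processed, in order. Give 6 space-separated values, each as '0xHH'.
0xAF 0xCB 0x96 0x32 0x89 0xEB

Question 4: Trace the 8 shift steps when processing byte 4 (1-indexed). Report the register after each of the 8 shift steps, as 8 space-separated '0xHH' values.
After byte 1 (0x39): reg=0xAF
After byte 2 (0x58): reg=0xCB
After byte 3 (0x23): reg=0x96
Register before byte 4: 0x96
After XOR with byte 0xF1: 0x67

Answer: 0xCE 0x9B 0x31 0x62 0xC4 0x8F 0x19 0x32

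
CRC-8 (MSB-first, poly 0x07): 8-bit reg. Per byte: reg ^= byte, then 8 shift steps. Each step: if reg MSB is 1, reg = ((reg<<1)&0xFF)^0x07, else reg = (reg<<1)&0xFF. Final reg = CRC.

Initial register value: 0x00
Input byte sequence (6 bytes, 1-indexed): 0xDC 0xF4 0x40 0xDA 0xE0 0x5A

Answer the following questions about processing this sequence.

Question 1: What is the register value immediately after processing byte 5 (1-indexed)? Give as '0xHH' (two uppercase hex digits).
Answer: 0xB0

Derivation:
After byte 1 (0xDC): reg=0x1A
After byte 2 (0xF4): reg=0x84
After byte 3 (0x40): reg=0x52
After byte 4 (0xDA): reg=0xB1
After byte 5 (0xE0): reg=0xB0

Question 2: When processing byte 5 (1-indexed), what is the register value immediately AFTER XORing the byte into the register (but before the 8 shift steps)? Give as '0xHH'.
Answer: 0x51

Derivation:
Register before byte 5: 0xB1
Byte 5: 0xE0
0xB1 XOR 0xE0 = 0x51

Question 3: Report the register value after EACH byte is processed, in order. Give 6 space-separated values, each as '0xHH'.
0x1A 0x84 0x52 0xB1 0xB0 0x98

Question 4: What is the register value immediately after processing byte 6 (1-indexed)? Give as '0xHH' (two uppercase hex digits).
After byte 1 (0xDC): reg=0x1A
After byte 2 (0xF4): reg=0x84
After byte 3 (0x40): reg=0x52
After byte 4 (0xDA): reg=0xB1
After byte 5 (0xE0): reg=0xB0
After byte 6 (0x5A): reg=0x98

Answer: 0x98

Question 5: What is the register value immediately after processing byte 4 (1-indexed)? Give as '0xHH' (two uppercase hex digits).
Answer: 0xB1

Derivation:
After byte 1 (0xDC): reg=0x1A
After byte 2 (0xF4): reg=0x84
After byte 3 (0x40): reg=0x52
After byte 4 (0xDA): reg=0xB1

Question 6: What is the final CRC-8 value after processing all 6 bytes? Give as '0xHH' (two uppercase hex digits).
Answer: 0x98

Derivation:
After byte 1 (0xDC): reg=0x1A
After byte 2 (0xF4): reg=0x84
After byte 3 (0x40): reg=0x52
After byte 4 (0xDA): reg=0xB1
After byte 5 (0xE0): reg=0xB0
After byte 6 (0x5A): reg=0x98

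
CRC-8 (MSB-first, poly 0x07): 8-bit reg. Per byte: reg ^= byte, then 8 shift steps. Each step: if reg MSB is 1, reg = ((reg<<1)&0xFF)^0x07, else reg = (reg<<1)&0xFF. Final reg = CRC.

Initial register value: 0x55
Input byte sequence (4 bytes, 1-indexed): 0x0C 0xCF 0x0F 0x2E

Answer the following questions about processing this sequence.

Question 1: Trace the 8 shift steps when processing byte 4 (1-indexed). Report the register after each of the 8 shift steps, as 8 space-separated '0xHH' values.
After byte 1 (0x0C): reg=0x88
After byte 2 (0xCF): reg=0xD2
After byte 3 (0x0F): reg=0x1D
Register before byte 4: 0x1D
After XOR with byte 0x2E: 0x33

Answer: 0x66 0xCC 0x9F 0x39 0x72 0xE4 0xCF 0x99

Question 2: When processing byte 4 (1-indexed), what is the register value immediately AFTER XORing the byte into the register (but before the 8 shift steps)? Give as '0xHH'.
Answer: 0x33

Derivation:
Register before byte 4: 0x1D
Byte 4: 0x2E
0x1D XOR 0x2E = 0x33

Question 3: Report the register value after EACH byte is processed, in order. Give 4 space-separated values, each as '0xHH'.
0x88 0xD2 0x1D 0x99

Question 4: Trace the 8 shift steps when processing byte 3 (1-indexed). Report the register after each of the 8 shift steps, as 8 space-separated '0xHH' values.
Answer: 0xBD 0x7D 0xFA 0xF3 0xE1 0xC5 0x8D 0x1D

Derivation:
After byte 1 (0x0C): reg=0x88
After byte 2 (0xCF): reg=0xD2
Register before byte 3: 0xD2
After XOR with byte 0x0F: 0xDD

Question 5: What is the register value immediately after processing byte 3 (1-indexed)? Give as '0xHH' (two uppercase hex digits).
Answer: 0x1D

Derivation:
After byte 1 (0x0C): reg=0x88
After byte 2 (0xCF): reg=0xD2
After byte 3 (0x0F): reg=0x1D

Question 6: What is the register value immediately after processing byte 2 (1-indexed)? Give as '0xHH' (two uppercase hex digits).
After byte 1 (0x0C): reg=0x88
After byte 2 (0xCF): reg=0xD2

Answer: 0xD2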